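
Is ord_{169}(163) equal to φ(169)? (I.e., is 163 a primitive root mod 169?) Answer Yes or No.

Yes

φ(169) = φ(13^2) = 13·(13−1) = 156 = 2^2 · 3 · 13.
Test 163^(156/q) mod 169 for each prime factor q of 156:
163^78 ≡ 168 (mod 169)  [q = 2: ≢ 1 ✓]
163^52 ≡ 22 (mod 169)  [q = 3: ≢ 1 ✓]
163^12 ≡ 144 (mod 169)  [q = 13: ≢ 1 ✓]
None equal 1, so ord_169(163) = 156: 163 is a primitive root.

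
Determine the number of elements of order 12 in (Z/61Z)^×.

4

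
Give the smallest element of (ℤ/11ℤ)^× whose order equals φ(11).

2

φ(11) = 11 − 1 = 10 = 2 · 5.
g is a primitive root iff g^(10/q) ≢ 1 (mod 11) for each prime q ∈ {2, 5}.
g = 2: 2^5 ≡ 10; 2^2 ≡ 4 — none is 1, so 2 is a primitive root.
So 2 is the smallest generator of (Z/11Z)^×.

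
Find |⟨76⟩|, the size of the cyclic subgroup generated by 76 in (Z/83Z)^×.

82

By Lagrange's theorem, ord_83(76) divides φ(83) = 83 − 1 = 82 = 2 · 41.
Divisors of 82: 1, 2, 41, 82.
Test each divisor d:
76^1 ≡ 76
76^2 ≡ 49
76^41 ≡ 82
76^82 ≡ 1
The smallest such exponent is 82, so the order of 76 is 82.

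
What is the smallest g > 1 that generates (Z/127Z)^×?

3

φ(127) = 127 − 1 = 126 = 2 · 3^2 · 7.
Test candidates g = 2, 3, … against the prime factors q ∈ {2, 3, 7} of φ(127): g is a generator iff g^(126/q) ≢ 1 for every such q.
g = 2: 2^63 ≡ 1 — hits 1, so not a primitive root.
g = 3: 3^63 ≡ 126; 3^42 ≡ 107; 3^18 ≡ 4 — none is 1, so 3 is a primitive root.
Hence the least primitive root of 127 is 3.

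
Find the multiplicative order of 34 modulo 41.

40

The order of 34 must divide φ(41) = 41 − 1 = 40 = 2^3 · 5.
Divisors of 40: 1, 2, 4, 5, 8, 10, 20, 40.
Evaluate successive powers at the divisors of 40:
34^1 ≡ 34 (mod 41)
34^2 ≡ 8 (mod 41)
34^4 ≡ 23 (mod 41)
34^5 ≡ 3 (mod 41)
34^8 ≡ 37 (mod 41)
34^10 ≡ 9 (mod 41)
34^20 ≡ 40 (mod 41)
34^40 ≡ 1 (mod 41) ✓
So ord_41(34) = 40.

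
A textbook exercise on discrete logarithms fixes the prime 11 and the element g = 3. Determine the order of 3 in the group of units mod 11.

Since 3 ∈ (Z/11Z)^×, its order divides φ(11) = 11 − 1 = 10 = 2 · 5.
Divisors of 10: 1, 2, 5, 10.
Compute 3^d (mod 11) for the divisors d until we hit 1:
3^1 ≡ 3 (mod 11)
3^2 ≡ 9 (mod 11)
3^5 ≡ 1 (mod 11) ✓
So ord_11(3) = 5.

5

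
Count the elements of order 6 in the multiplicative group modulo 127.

2

φ(127) = 127 − 1 = 126 = 2 · 3^2 · 7.
Since (Z/127Z)^× is cyclic of order 126, the number of elements of order d is φ(d) when d | 126 and 0 otherwise.
6 = 2 · 3 divides 126, and φ(6) = 2.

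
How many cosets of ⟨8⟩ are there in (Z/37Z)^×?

3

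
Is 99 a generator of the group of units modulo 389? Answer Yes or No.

No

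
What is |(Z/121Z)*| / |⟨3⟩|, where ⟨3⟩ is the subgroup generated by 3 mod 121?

22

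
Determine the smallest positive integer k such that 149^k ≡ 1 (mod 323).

36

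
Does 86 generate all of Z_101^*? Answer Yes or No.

Yes

φ(101) = 101 − 1 = 100 = 2^2 · 5^2.
86 is a primitive root mod 101 iff 86^(φ(101)/q) ≢ 1 for every prime q | φ(101), i.e. q ∈ {2, 5}.
86^50 ≡ 100 (mod 101)  [q = 2: ≢ 1 ✓]
86^20 ≡ 87 (mod 101)  [q = 5: ≢ 1 ✓]
None equal 1, so ord_101(86) = 100: 86 is a primitive root.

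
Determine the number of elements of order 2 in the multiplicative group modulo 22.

1

φ(22) = φ(2)·φ(11) = 1·10 = 10 = 2 · 5.
In a cyclic group of order 10, there are φ(d) elements of order d for each divisor d of 10, and zero for non-divisors.
2 | 10, and φ(2) = 2 − 1 = 1.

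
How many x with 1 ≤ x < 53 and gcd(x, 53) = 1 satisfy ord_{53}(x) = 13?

12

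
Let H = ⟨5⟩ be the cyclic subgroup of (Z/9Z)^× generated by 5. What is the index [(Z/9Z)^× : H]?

ord(5) | φ(9) = φ(3^2) = 3·(3−1) = 6 = 2 · 3.
Divisors of 6: 1, 2, 3, 6.
Compute 5^d (mod 9) for the divisors d until we hit 1:
5^1 ≡ 5 (mod 9)
5^2 ≡ 7 (mod 9)
5^3 ≡ 8 (mod 9)
5^6 ≡ 1 (mod 9) ✓
The order of 5 is 6, so the subgroup it generates has 6 elements.
The index is φ(9) / ord(5) = 6 / 6 = 1.

1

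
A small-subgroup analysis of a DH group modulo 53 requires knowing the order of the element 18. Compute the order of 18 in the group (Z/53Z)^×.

ord(18) | φ(53) = 53 − 1 = 52 = 2^2 · 13.
Divisors of 52: 1, 2, 4, 13, 26, 52.
Compute 18^d (mod 53) for the divisors d until we hit 1:
18^1 ≡ 18 (mod 53)
18^2 ≡ 6 (mod 53)
18^4 ≡ 36 (mod 53)
18^13 ≡ 23 (mod 53)
18^26 ≡ 52 (mod 53)
18^52 ≡ 1 (mod 53) ✓
So ord_53(18) = 52.

52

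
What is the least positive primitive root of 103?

5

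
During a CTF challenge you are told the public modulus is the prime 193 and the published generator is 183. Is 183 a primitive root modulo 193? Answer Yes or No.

Yes

φ(193) = 193 − 1 = 192 = 2^6 · 3.
It suffices to check that the order of 183 is not a proper divisor of 192: compute 183^(192/q) for q ∈ {2, 3}.
183^96 ≡ 192 (mod 193)  [q = 2: ≢ 1 ✓]
183^64 ≡ 108 (mod 193)  [q = 3: ≢ 1 ✓]
Every test exponent gives a nontrivial residue, hence 183 generates the full group.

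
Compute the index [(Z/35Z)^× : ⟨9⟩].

Since 9 ∈ (Z/35Z)^×, its order divides φ(35) = φ(5·7) = (5−1)·(7−1) = 4·6 = 24 = 2^3 · 3.
Divisors of 24: 1, 2, 3, 4, 6, 8, 12, 24.
Compute 9^d (mod 35) for the divisors d until we hit 1:
9^1 ≡ 9 (mod 35)
9^2 ≡ 11 (mod 35)
9^3 ≡ 29 (mod 35)
9^4 ≡ 16 (mod 35)
9^6 ≡ 1 (mod 35) ✓
Thus |⟨9⟩| = ord(9) = 6.
Index = |(Z/35Z)^×| / |⟨9⟩| = 24 / 6 = 4.

4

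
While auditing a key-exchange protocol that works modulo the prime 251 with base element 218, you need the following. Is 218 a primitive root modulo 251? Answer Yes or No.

No

φ(251) = 251 − 1 = 250 = 2 · 5^3.
218 is a primitive root mod 251 iff 218^(φ(251)/q) ≢ 1 for every prime q | φ(251), i.e. q ∈ {2, 5}.
218^125 ≡ 1 (mod 251)  [q = 2: ≡ 1 ✗]
218^50 ≡ 20 (mod 251)  [q = 5: ≢ 1 ✓]
Since 218^125 ≡ 1, the order of 218 divides 125 < 250, so 218 is not a primitive root.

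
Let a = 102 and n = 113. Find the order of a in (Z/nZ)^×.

56

Since 102 ∈ (Z/113Z)^×, its order divides φ(113) = 113 − 1 = 112 = 2^4 · 7.
Divisors of 112: 1, 2, 4, 7, 8, 14, 16, 28, 56, 112.
Check 102^d mod 113 for each divisor in increasing order:
102^1 ≡ 102 (mod 113)
102^2 ≡ 8 (mod 113)
102^4 ≡ 64 (mod 113)
102^7 ≡ 18 (mod 113)
102^8 ≡ 28 (mod 113)
102^14 ≡ 98 (mod 113)
102^16 ≡ 106 (mod 113)
102^28 ≡ 112 (mod 113)
102^56 ≡ 1 (mod 113) ✓
The smallest such exponent is 56, so the order of 102 is 56.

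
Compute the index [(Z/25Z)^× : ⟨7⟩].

5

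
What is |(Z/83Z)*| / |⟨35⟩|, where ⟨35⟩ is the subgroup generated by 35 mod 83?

The order of 35 must divide φ(83) = 83 − 1 = 82 = 2 · 41.
Divisors of 82: 1, 2, 41, 82.
Test each divisor d:
35^1 ≡ 35
35^2 ≡ 63
35^41 ≡ 82
35^82 ≡ 1
Thus |⟨35⟩| = ord(35) = 82.
The index is φ(83) / ord(35) = 82 / 82 = 1.

1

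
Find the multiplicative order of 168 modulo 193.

ord(168) | φ(193) = 193 − 1 = 192 = 2^6 · 3.
Divisors of 192: 1, 2, 3, 4, 6, 8, 12, 16, 24, 32, 48, 64, 96, 192.
Check 168^d mod 193 for each divisor in increasing order:
168^1 ≡ 168
168^2 ≡ 46
168^3 ≡ 8
168^4 ≡ 186
168^6 ≡ 64
168^8 ≡ 49
168^12 ≡ 43
168^16 ≡ 85
168^24 ≡ 112
168^32 ≡ 84
168^48 ≡ 192
168^64 ≡ 108
168^96 ≡ 1
Therefore the multiplicative order of 168 modulo 193 is 96.

96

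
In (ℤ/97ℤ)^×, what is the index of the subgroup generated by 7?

1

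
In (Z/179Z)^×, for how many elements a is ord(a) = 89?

φ(179) = 179 − 1 = 178 = 2 · 89.
Since (Z/179Z)^× is cyclic of order 178, the number of elements of order d is φ(d) when d | 178 and 0 otherwise.
89 | 178, and φ(89) = 89 − 1 = 88.

88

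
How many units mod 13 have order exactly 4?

2

φ(13) = 13 − 1 = 12 = 2^2 · 3.
(Z/13Z)^× is cyclic (|G| = 12); a cyclic group of order m has exactly φ(d) elements of each order d | m, and none otherwise.
4 = 2^2 divides 12, and φ(4) = 2.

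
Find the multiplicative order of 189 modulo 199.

198

ord(189) | φ(199) = 199 − 1 = 198 = 2 · 3^2 · 11.
Divisors of 198: 1, 2, 3, 6, 9, 11, 18, 22, 33, 66, 99, 198.
Check 189^d mod 199 for each divisor in increasing order:
189^1 ≡ 189 (mod 199)
189^2 ≡ 100 (mod 199)
189^3 ≡ 194 (mod 199)
189^6 ≡ 25 (mod 199)
189^9 ≡ 74 (mod 199)
189^11 ≡ 37 (mod 199)
189^18 ≡ 103 (mod 199)
189^22 ≡ 175 (mod 199)
189^33 ≡ 107 (mod 199)
189^66 ≡ 106 (mod 199)
189^99 ≡ 198 (mod 199)
189^198 ≡ 1 (mod 199) ✓
Therefore the multiplicative order of 189 modulo 199 is 198.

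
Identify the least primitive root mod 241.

φ(241) = 241 − 1 = 240 = 2^4 · 3 · 5.
g is a primitive root iff g^(240/q) ≢ 1 (mod 241) for each prime q ∈ {2, 3, 5}.
g = 2: 2^120 ≡ 1 — hits 1, so not a primitive root.
g = 3: 3^120 ≡ 1 — hits 1, so not a primitive root.
g = 4: 4^120 ≡ 1 — hits 1, so not a primitive root.
g = 5: 5^120 ≡ 1 — hits 1, so not a primitive root.
g = 6: 6^120 ≡ 1 — hits 1, so not a primitive root.
g = 7: 7^120 ≡ 240; 7^80 ≡ 15; 7^48 ≡ 91 — none is 1, so 7 is a primitive root.
The smallest primitive root modulo 241 is 7.

7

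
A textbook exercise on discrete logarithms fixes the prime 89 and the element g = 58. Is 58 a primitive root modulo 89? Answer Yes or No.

φ(89) = 89 − 1 = 88 = 2^3 · 11.
It suffices to check that the order of 58 is not a proper divisor of 88: compute 58^(88/q) for q ∈ {2, 11}.
58^44 ≡ 88 (mod 89)  [q = 2: ≢ 1 ✓]
58^8 ≡ 45 (mod 89)  [q = 11: ≢ 1 ✓]
None equal 1, so ord_89(58) = 88: 58 is a primitive root.

Yes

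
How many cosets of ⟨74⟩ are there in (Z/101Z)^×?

1

By Lagrange's theorem, ord_101(74) divides φ(101) = 101 − 1 = 100 = 2^2 · 5^2.
Divisors of 100: 1, 2, 4, 5, 10, 20, 25, 50, 100.
Check 74^d mod 101 for each divisor in increasing order:
74^1 ≡ 74
74^2 ≡ 22
74^4 ≡ 80
74^5 ≡ 62
74^10 ≡ 6
74^20 ≡ 36
74^25 ≡ 10
74^50 ≡ 100
74^100 ≡ 1
So ord_101(74) = 100, hence |⟨74⟩| = 100.
The index is φ(101) / ord(74) = 100 / 100 = 1.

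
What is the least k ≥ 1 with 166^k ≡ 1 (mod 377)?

The order of 166 must divide φ(377) = φ(13·29) = (13−1)·(29−1) = 12·28 = 336 = 2^4 · 3 · 7.
Divisors of 336: 1, 2, 3, 4, 6, 7, 8, 12, 14, 16, 21, 24, 28, 42, 48, 56, 84, 112, 168, 336.
Compute 166^d (mod 377) for the divisors d until we hit 1:
166^1 ≡ 166 (mod 377)
166^2 ≡ 35 (mod 377)
166^3 ≡ 155 (mod 377)
166^4 ≡ 94 (mod 377)
166^6 ≡ 274 (mod 377)
166^7 ≡ 244 (mod 377)
166^8 ≡ 165 (mod 377)
166^12 ≡ 53 (mod 377)
166^14 ≡ 347 (mod 377)
166^16 ≡ 81 (mod 377)
166^21 ≡ 220 (mod 377)
166^24 ≡ 170 (mod 377)
166^28 ≡ 146 (mod 377)
166^42 ≡ 144 (mod 377)
166^48 ≡ 248 (mod 377)
166^56 ≡ 204 (mod 377)
166^84 ≡ 1 (mod 377) ✓
So ord_377(166) = 84.

84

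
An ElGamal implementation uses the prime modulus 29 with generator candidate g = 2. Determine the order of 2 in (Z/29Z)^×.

28

ord(2) | φ(29) = 29 − 1 = 28 = 2^2 · 7.
Divisors of 28: 1, 2, 4, 7, 14, 28.
Evaluate successive powers at the divisors of 28:
2^1 ≡ 2 (mod 29)
2^2 ≡ 4 (mod 29)
2^4 ≡ 16 (mod 29)
2^7 ≡ 12 (mod 29)
2^14 ≡ 28 (mod 29)
2^28 ≡ 1 (mod 29) ✓
The smallest such exponent is 28, so the order of 2 is 28.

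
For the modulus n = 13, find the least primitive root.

2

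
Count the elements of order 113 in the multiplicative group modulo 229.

φ(229) = 229 − 1 = 228 = 2^2 · 3 · 19.
Since (Z/229Z)^× is cyclic of order 228, the number of elements of order d is φ(d) when d | 228 and 0 otherwise.
Since 113 ∤ 228, the count is 0.

0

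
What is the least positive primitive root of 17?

3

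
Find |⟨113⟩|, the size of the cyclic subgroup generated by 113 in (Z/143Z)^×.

ord(113) | φ(143) = φ(11·13) = (11−1)·(13−1) = 10·12 = 120 = 2^3 · 3 · 5.
Divisors of 120: 1, 2, 3, 4, 5, 6, 8, 10, 12, 15, 20, 24, 30, 40, 60, 120.
Compute 113^d (mod 143) for the divisors d until we hit 1:
113^1 ≡ 113 (mod 143)
113^2 ≡ 42 (mod 143)
113^3 ≡ 27 (mod 143)
113^4 ≡ 48 (mod 143)
113^5 ≡ 133 (mod 143)
113^6 ≡ 14 (mod 143)
113^8 ≡ 16 (mod 143)
113^10 ≡ 100 (mod 143)
113^12 ≡ 53 (mod 143)
113^15 ≡ 1 (mod 143) ✓
So ord_143(113) = 15.

15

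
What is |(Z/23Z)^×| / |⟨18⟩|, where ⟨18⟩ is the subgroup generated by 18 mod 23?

The order of 18 must divide φ(23) = 23 − 1 = 22 = 2 · 11.
Divisors of 22: 1, 2, 11, 22.
Test each divisor d:
18^1 ≡ 18
18^2 ≡ 2
18^11 ≡ 1
So ord_23(18) = 11, hence |⟨18⟩| = 11.
The index is φ(23) / ord(18) = 22 / 11 = 2.

2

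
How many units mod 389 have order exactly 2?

1

φ(389) = 389 − 1 = 388 = 2^2 · 97.
In a cyclic group of order 388, there are φ(d) elements of order d for each divisor d of 388, and zero for non-divisors.
2 | 388, and φ(2) = 2 − 1 = 1.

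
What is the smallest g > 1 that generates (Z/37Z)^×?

2

φ(37) = 37 − 1 = 36 = 2^2 · 3^2.
Test candidates g = 2, 3, … against the prime factors q ∈ {2, 3} of φ(37): g is a generator iff g^(36/q) ≢ 1 for every such q.
g = 2: 2^18 ≡ 36; 2^12 ≡ 26 — none is 1, so 2 is a primitive root.
Hence the least primitive root of 37 is 2.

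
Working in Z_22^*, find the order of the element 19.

10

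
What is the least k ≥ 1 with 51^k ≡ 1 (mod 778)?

Since 51 ∈ (Z/778Z)^×, its order divides φ(778) = φ(2)·φ(389) = 1·388 = 388 = 2^2 · 97.
Divisors of 388: 1, 2, 4, 97, 194, 388.
Compute 51^d (mod 778) for the divisors d until we hit 1:
51^1 ≡ 51 (mod 778)
51^2 ≡ 267 (mod 778)
51^4 ≡ 491 (mod 778)
51^97 ≡ 663 (mod 778)
51^194 ≡ 777 (mod 778)
51^388 ≡ 1 (mod 778) ✓
So ord_778(51) = 388.

388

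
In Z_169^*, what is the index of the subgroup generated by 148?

3

By Lagrange's theorem, ord_169(148) divides φ(169) = φ(13^2) = 13·(13−1) = 156 = 2^2 · 3 · 13.
Divisors of 156: 1, 2, 3, 4, 6, 12, 13, 26, 39, 52, 78, 156.
Test each divisor d:
148^1 ≡ 148 (mod 169)
148^2 ≡ 103 (mod 169)
148^3 ≡ 34 (mod 169)
148^4 ≡ 131 (mod 169)
148^6 ≡ 142 (mod 169)
148^12 ≡ 53 (mod 169)
148^13 ≡ 70 (mod 169)
148^26 ≡ 168 (mod 169)
148^39 ≡ 99 (mod 169)
148^52 ≡ 1 (mod 169) ✓
Thus |⟨148⟩| = ord(148) = 52.
Index = |(Z/169Z)^×| / |⟨148⟩| = 156 / 52 = 3.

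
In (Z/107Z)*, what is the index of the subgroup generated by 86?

2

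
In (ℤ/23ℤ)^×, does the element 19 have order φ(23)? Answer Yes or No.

Yes

φ(23) = 23 − 1 = 22 = 2 · 11.
An element g generates (Z/23Z)^× iff g^(22/q) ≢ 1 (mod 23) for each prime q ∈ {2, 11}.
19^11 ≡ 22 (mod 23)  [q = 2: ≢ 1 ✓]
19^2 ≡ 16 (mod 23)  [q = 11: ≢ 1 ✓]
None equal 1, so ord_23(19) = 22: 19 is a primitive root.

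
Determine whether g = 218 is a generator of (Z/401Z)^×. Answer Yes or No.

No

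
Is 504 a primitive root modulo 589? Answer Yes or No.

No

589 = 19 · 31 is a product of two distinct odd primes, so (Z/589Z)^× ≅ (Z/19Z)^× × (Z/31Z)^× is not cyclic.
No primitive root modulo 589 exists; in particular 504 is not one.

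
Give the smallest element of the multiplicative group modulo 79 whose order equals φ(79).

3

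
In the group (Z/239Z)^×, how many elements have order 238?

96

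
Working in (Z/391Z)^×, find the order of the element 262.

176

The order of 262 must divide φ(391) = φ(17·23) = (17−1)·(23−1) = 16·22 = 352 = 2^5 · 11.
Divisors of 352: 1, 2, 4, 8, 11, 16, 22, 32, 44, 88, 176, 352.
Compute 262^d (mod 391) for the divisors d until we hit 1:
262^1 ≡ 262 (mod 391)
262^2 ≡ 219 (mod 391)
262^4 ≡ 259 (mod 391)
262^8 ≡ 220 (mod 391)
262^11 ≡ 116 (mod 391)
262^16 ≡ 307 (mod 391)
262^22 ≡ 162 (mod 391)
262^32 ≡ 18 (mod 391)
262^44 ≡ 47 (mod 391)
262^88 ≡ 254 (mod 391)
262^176 ≡ 1 (mod 391) ✓
Hence ord(262) = 176.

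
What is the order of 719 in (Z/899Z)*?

42

By Lagrange's theorem, ord_899(719) divides φ(899) = φ(29·31) = (29−1)·(31−1) = 28·30 = 840 = 2^3 · 3 · 5 · 7.
Divisors of 840: 1, 2, 3, 4, 5, 6, 7, 8, 10, 12, 14, 15, 20, 21, 24, 28, 30, 35, 40, 42, 56, 60, 70, 84, 105, 120, 140, 168, 210, 280, 420, 840.
Compute 719^d (mod 899) for the divisors d until we hit 1:
719^1 ≡ 719
719^2 ≡ 36
719^3 ≡ 712
719^4 ≡ 397
719^5 ≡ 460
719^6 ≡ 807
719^7 ≡ 378
719^8 ≡ 284
719^10 ≡ 335
719^12 ≡ 373
719^14 ≡ 842
719^15 ≡ 371
719^20 ≡ 749
719^21 ≡ 30
719^24 ≡ 683
719^28 ≡ 552
719^30 ≡ 94
719^35 ≡ 88
719^40 ≡ 25
719^42 ≡ 1
The smallest such exponent is 42, so the order of 719 is 42.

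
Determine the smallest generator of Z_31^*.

3

φ(31) = 31 − 1 = 30 = 2 · 3 · 5.
Test candidates g = 2, 3, … against the prime factors q ∈ {2, 3, 5} of φ(31): g is a generator iff g^(30/q) ≢ 1 for every such q.
g = 2: 2^15 ≡ 1 — hits 1, so not a primitive root.
g = 3: 3^15 ≡ 30; 3^10 ≡ 25; 3^6 ≡ 16 — none is 1, so 3 is a primitive root.
So 3 is the smallest generator of (Z/31Z)^×.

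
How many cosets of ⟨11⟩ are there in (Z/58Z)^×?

1

Since 11 ∈ (Z/58Z)^×, its order divides φ(58) = φ(2)·φ(29) = 1·28 = 28 = 2^2 · 7.
Divisors of 28: 1, 2, 4, 7, 14, 28.
Evaluate successive powers at the divisors of 28:
11^1 ≡ 11 (mod 58)
11^2 ≡ 5 (mod 58)
11^4 ≡ 25 (mod 58)
11^7 ≡ 41 (mod 58)
11^14 ≡ 57 (mod 58)
11^28 ≡ 1 (mod 58) ✓
Thus |⟨11⟩| = ord(11) = 28.
The index is φ(58) / ord(11) = 28 / 28 = 1.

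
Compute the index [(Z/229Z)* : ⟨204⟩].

Since 204 ∈ (Z/229Z)^×, its order divides φ(229) = 229 − 1 = 228 = 2^2 · 3 · 19.
Divisors of 228: 1, 2, 3, 4, 6, 12, 19, 38, 57, 76, 114, 228.
Compute 204^d (mod 229) for the divisors d until we hit 1:
204^1 ≡ 204
204^2 ≡ 167
204^3 ≡ 176
204^4 ≡ 180
204^6 ≡ 61
204^12 ≡ 57
204^19 ≡ 95
204^38 ≡ 94
204^57 ≡ 228
204^76 ≡ 134
204^114 ≡ 1
Thus |⟨204⟩| = ord(204) = 114.
Index = |(Z/229Z)^×| / |⟨204⟩| = 228 / 114 = 2.

2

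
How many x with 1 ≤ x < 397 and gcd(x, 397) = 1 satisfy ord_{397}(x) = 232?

0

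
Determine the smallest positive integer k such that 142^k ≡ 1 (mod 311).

62

The order of 142 must divide φ(311) = 311 − 1 = 310 = 2 · 5 · 31.
Divisors of 310: 1, 2, 5, 10, 31, 62, 155, 310.
Test each divisor d:
142^1 ≡ 142 (mod 311)
142^2 ≡ 260 (mod 311)
142^5 ≡ 185 (mod 311)
142^10 ≡ 15 (mod 311)
142^31 ≡ 310 (mod 311)
142^62 ≡ 1 (mod 311) ✓
Therefore the multiplicative order of 142 modulo 311 is 62.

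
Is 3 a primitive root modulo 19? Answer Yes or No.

Yes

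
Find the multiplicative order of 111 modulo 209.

9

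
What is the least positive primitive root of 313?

10

φ(313) = 313 − 1 = 312 = 2^3 · 3 · 13.
Test candidates g = 2, 3, … against the prime factors q ∈ {2, 3, 13} of φ(313): g is a generator iff g^(312/q) ≢ 1 for every such q.
g = 2: 2^156 ≡ 1 — hits 1, so not a primitive root.
g = 3: 3^156 ≡ 1 — hits 1, so not a primitive root.
g = 4: 4^156 ≡ 1 — hits 1, so not a primitive root.
g = 5: 5^156 ≡ 312; 5^104 ≡ 1 — hits 1, so not a primitive root.
g = 6: 6^156 ≡ 1 — hits 1, so not a primitive root.
g = 7: 7^156 ≡ 312; 7^104 ≡ 1 — hits 1, so not a primitive root.
g = 8: 8^156 ≡ 1 — hits 1, so not a primitive root.
g = 9: 9^156 ≡ 1 — hits 1, so not a primitive root.
g = 10: 10^156 ≡ 312; 10^104 ≡ 214; 10^24 ≡ 103 — none is 1, so 10 is a primitive root.
So 10 is the smallest generator of (Z/313Z)^×.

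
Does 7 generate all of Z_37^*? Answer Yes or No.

φ(37) = 37 − 1 = 36 = 2^2 · 3^2.
An element g generates (Z/37Z)^× iff g^(36/q) ≢ 1 (mod 37) for each prime q ∈ {2, 3}.
7^18 ≡ 1 (mod 37)  [q = 2: ≡ 1 ✗]
7^12 ≡ 10 (mod 37)  [q = 3: ≢ 1 ✓]
Since 7^18 ≡ 1, the order of 7 divides 18 < 36, so 7 is not a primitive root.

No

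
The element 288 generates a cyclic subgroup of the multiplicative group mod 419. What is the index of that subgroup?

1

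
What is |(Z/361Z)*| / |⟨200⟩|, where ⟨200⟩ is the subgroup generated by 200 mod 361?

ord(200) | φ(361) = φ(19^2) = 19·(19−1) = 342 = 2 · 3^2 · 19.
Divisors of 342: 1, 2, 3, 6, 9, 18, 19, 38, 57, 114, 171, 342.
Evaluate successive powers at the divisors of 342:
200^1 ≡ 200 (mod 361)
200^2 ≡ 290 (mod 361)
200^3 ≡ 240 (mod 361)
200^6 ≡ 201 (mod 361)
200^9 ≡ 227 (mod 361)
200^18 ≡ 267 (mod 361)
200^19 ≡ 333 (mod 361)
200^38 ≡ 62 (mod 361)
200^57 ≡ 69 (mod 361)
200^114 ≡ 68 (mod 361)
200^171 ≡ 360 (mod 361)
200^342 ≡ 1 (mod 361) ✓
Thus |⟨200⟩| = ord(200) = 342.
Index = |(Z/361Z)^×| / |⟨200⟩| = 342 / 342 = 1.

1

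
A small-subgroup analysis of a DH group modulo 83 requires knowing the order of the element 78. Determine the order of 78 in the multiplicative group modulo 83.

41

ord(78) | φ(83) = 83 − 1 = 82 = 2 · 41.
Divisors of 82: 1, 2, 41, 82.
Test each divisor d:
78^1 ≡ 78 (mod 83)
78^2 ≡ 25 (mod 83)
78^41 ≡ 1 (mod 83) ✓
Therefore the multiplicative order of 78 modulo 83 is 41.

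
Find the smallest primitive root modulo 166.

5

φ(166) = φ(2)·φ(83) = 1·82 = 82 = 2 · 41.
Test candidates g = 2, 3, … against the prime factors q ∈ {2, 41} of φ(166): g is a generator iff g^(82/q) ≢ 1 for every such q.
g = 2: gcd(2, 166) = 2 > 1, not a unit — skip.
g = 3: 3^41 ≡ 1 — hits 1, so not a primitive root.
g = 4: gcd(4, 166) = 2 > 1, not a unit — skip.
g = 5: 5^41 ≡ 165; 5^2 ≡ 25 — none is 1, so 5 is a primitive root.
So 5 is the smallest generator of (Z/166Z)^×.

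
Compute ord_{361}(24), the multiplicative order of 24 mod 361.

171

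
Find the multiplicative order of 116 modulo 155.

ord(116) | φ(155) = φ(5·31) = (5−1)·(31−1) = 4·30 = 120 = 2^3 · 3 · 5.
Divisors of 120: 1, 2, 3, 4, 5, 6, 8, 10, 12, 15, 20, 24, 30, 40, 60, 120.
Compute 116^d (mod 155) for the divisors d until we hit 1:
116^1 ≡ 116 (mod 155)
116^2 ≡ 126 (mod 155)
116^3 ≡ 46 (mod 155)
116^4 ≡ 66 (mod 155)
116^5 ≡ 61 (mod 155)
116^6 ≡ 101 (mod 155)
116^8 ≡ 16 (mod 155)
116^10 ≡ 1 (mod 155) ✓
Hence ord(116) = 10.

10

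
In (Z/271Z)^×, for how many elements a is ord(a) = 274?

0

φ(271) = 271 − 1 = 270 = 2 · 3^3 · 5.
(Z/271Z)^× is cyclic (|G| = 270); a cyclic group of order m has exactly φ(d) elements of each order d | m, and none otherwise.
274 does not divide 270, so no element of (Z/271Z)^× has order 274.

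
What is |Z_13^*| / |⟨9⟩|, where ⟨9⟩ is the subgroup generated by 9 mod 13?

By Lagrange's theorem, ord_13(9) divides φ(13) = 13 − 1 = 12 = 2^2 · 3.
Divisors of 12: 1, 2, 3, 4, 6, 12.
Check 9^d mod 13 for each divisor in increasing order:
9^1 ≡ 9 (mod 13)
9^2 ≡ 3 (mod 13)
9^3 ≡ 1 (mod 13) ✓
So ord_13(9) = 3, hence |⟨9⟩| = 3.
The index is φ(13) / ord(9) = 12 / 3 = 4.

4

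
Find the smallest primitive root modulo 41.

6

φ(41) = 41 − 1 = 40 = 2^3 · 5.
Test candidates g = 2, 3, … against the prime factors q ∈ {2, 5} of φ(41): g is a generator iff g^(40/q) ≢ 1 for every such q.
g = 2: 2^20 ≡ 1 — hits 1, so not a primitive root.
g = 3: 3^20 ≡ 40; 3^8 ≡ 1 — hits 1, so not a primitive root.
g = 4: 4^20 ≡ 1 — hits 1, so not a primitive root.
g = 5: 5^20 ≡ 1 — hits 1, so not a primitive root.
g = 6: 6^20 ≡ 40; 6^8 ≡ 10 — none is 1, so 6 is a primitive root.
So 6 is the smallest generator of (Z/41Z)^×.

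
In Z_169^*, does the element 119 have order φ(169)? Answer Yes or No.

φ(169) = φ(13^2) = 13·(13−1) = 156 = 2^2 · 3 · 13.
An element g generates (Z/169Z)^× iff g^(156/q) ≢ 1 (mod 169) for each prime q ∈ {2, 3, 13}.
119^78 ≡ 168 (mod 169)  [q = 2: ≢ 1 ✓]
119^52 ≡ 146 (mod 169)  [q = 3: ≢ 1 ✓]
119^12 ≡ 66 (mod 169)  [q = 13: ≢ 1 ✓]
All checks pass, so 119 has order 156 and is a primitive root modulo 169.

Yes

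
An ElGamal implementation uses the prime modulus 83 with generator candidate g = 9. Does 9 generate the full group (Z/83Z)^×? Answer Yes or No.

No

φ(83) = 83 − 1 = 82 = 2 · 41.
An element g generates (Z/83Z)^× iff g^(82/q) ≢ 1 (mod 83) for each prime q ∈ {2, 41}.
9^41 ≡ 1 (mod 83)  [q = 2: ≡ 1 ✗]
9^2 ≡ 81 (mod 83)  [q = 41: ≢ 1 ✓]
The check at q = 2 fails, so 9 generates a proper subgroup.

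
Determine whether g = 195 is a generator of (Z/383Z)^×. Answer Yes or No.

φ(383) = 383 − 1 = 382 = 2 · 191.
Test 195^(382/q) mod 383 for each prime factor q of 382:
195^191 ≡ 1 (mod 383)  [q = 2: ≡ 1 ✗]
195^2 ≡ 108 (mod 383)  [q = 191: ≢ 1 ✓]
Since 195^191 ≡ 1, the order of 195 divides 191 < 382, so 195 is not a primitive root.

No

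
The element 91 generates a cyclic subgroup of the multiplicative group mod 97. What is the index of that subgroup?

ord(91) | φ(97) = 97 − 1 = 96 = 2^5 · 3.
Divisors of 96: 1, 2, 3, 4, 6, 8, 12, 16, 24, 32, 48, 96.
Evaluate successive powers at the divisors of 96:
91^1 ≡ 91 (mod 97)
91^2 ≡ 36 (mod 97)
91^3 ≡ 75 (mod 97)
91^4 ≡ 35 (mod 97)
91^6 ≡ 96 (mod 97)
91^8 ≡ 61 (mod 97)
91^12 ≡ 1 (mod 97) ✓
The order of 91 is 12, so the subgroup it generates has 12 elements.
[(Z/97Z)^× : ⟨91⟩] = 96/12 = 8.

8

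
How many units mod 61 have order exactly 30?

φ(61) = 61 − 1 = 60 = 2^2 · 3 · 5.
In a cyclic group of order 60, there are φ(d) elements of order d for each divisor d of 60, and zero for non-divisors.
30 = 2 · 3 · 5 divides 60, and φ(30) = 8.

8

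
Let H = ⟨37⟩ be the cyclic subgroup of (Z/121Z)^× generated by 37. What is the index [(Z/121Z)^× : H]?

2

ord(37) | φ(121) = φ(11^2) = 11·(11−1) = 110 = 2 · 5 · 11.
Divisors of 110: 1, 2, 5, 10, 11, 22, 55, 110.
Test each divisor d:
37^1 ≡ 37 (mod 121)
37^2 ≡ 38 (mod 121)
37^5 ≡ 67 (mod 121)
37^10 ≡ 12 (mod 121)
37^11 ≡ 81 (mod 121)
37^22 ≡ 27 (mod 121)
37^55 ≡ 1 (mod 121) ✓
So ord_121(37) = 55, hence |⟨37⟩| = 55.
Index = |(Z/121Z)^×| / |⟨37⟩| = 110 / 55 = 2.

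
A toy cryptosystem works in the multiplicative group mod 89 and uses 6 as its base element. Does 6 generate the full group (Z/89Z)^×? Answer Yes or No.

φ(89) = 89 − 1 = 88 = 2^3 · 11.
An element g generates (Z/89Z)^× iff g^(88/q) ≢ 1 (mod 89) for each prime q ∈ {2, 11}.
6^44 ≡ 88 (mod 89)  [q = 2: ≢ 1 ✓]
6^8 ≡ 8 (mod 89)  [q = 11: ≢ 1 ✓]
Every test exponent gives a nontrivial residue, hence 6 generates the full group.

Yes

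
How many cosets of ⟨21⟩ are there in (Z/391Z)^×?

8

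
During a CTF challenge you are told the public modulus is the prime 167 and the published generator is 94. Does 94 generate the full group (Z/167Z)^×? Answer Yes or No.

No

φ(167) = 167 − 1 = 166 = 2 · 83.
It suffices to check that the order of 94 is not a proper divisor of 166: compute 94^(166/q) for q ∈ {2, 83}.
94^83 ≡ 1 (mod 167)  [q = 2: ≡ 1 ✗]
94^2 ≡ 152 (mod 167)  [q = 83: ≢ 1 ✓]
The check at q = 2 fails, so 94 generates a proper subgroup.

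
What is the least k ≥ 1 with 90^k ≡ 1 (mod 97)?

96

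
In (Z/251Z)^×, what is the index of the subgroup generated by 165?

1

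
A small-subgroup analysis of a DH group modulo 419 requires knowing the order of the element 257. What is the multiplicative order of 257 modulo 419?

The order of 257 must divide φ(419) = 419 − 1 = 418 = 2 · 11 · 19.
Divisors of 418: 1, 2, 11, 19, 22, 38, 209, 418.
Compute 257^d (mod 419) for the divisors d until we hit 1:
257^1 ≡ 257 (mod 419)
257^2 ≡ 266 (mod 419)
257^11 ≡ 114 (mod 419)
257^19 ≡ 13 (mod 419)
257^22 ≡ 7 (mod 419)
257^38 ≡ 169 (mod 419)
257^209 ≡ 1 (mod 419) ✓
The smallest such exponent is 209, so the order of 257 is 209.

209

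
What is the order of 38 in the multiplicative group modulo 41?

The order of 38 must divide φ(41) = 41 − 1 = 40 = 2^3 · 5.
Divisors of 40: 1, 2, 4, 5, 8, 10, 20, 40.
Check 38^d mod 41 for each divisor in increasing order:
38^1 ≡ 38 (mod 41)
38^2 ≡ 9 (mod 41)
38^4 ≡ 40 (mod 41)
38^5 ≡ 3 (mod 41)
38^8 ≡ 1 (mod 41) ✓
Hence ord(38) = 8.

8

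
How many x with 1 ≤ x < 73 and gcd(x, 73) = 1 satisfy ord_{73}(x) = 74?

φ(73) = 73 − 1 = 72 = 2^3 · 3^2.
Since (Z/73Z)^× is cyclic of order 72, the number of elements of order d is φ(d) when d | 72 and 0 otherwise.
Since 74 ∤ 72, the count is 0.

0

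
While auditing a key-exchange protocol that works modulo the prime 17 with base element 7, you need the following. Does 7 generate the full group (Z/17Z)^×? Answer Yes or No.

φ(17) = 17 − 1 = 16 = 2^4.
An element g generates (Z/17Z)^× iff g^(16/q) ≢ 1 (mod 17) for each prime q ∈ {2}.
7^8 ≡ 16 (mod 17)  [q = 2: ≢ 1 ✓]
All checks pass, so 7 has order 16 and is a primitive root modulo 17.

Yes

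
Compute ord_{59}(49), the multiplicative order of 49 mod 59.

29

The order of 49 must divide φ(59) = 59 − 1 = 58 = 2 · 29.
Divisors of 58: 1, 2, 29, 58.
Compute 49^d (mod 59) for the divisors d until we hit 1:
49^1 ≡ 49 (mod 59)
49^2 ≡ 41 (mod 59)
49^29 ≡ 1 (mod 59) ✓
Therefore the multiplicative order of 49 modulo 59 is 29.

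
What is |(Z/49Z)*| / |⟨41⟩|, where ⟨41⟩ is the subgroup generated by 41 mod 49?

ord(41) | φ(49) = φ(7^2) = 7·(7−1) = 42 = 2 · 3 · 7.
Divisors of 42: 1, 2, 3, 6, 7, 14, 21, 42.
Evaluate successive powers at the divisors of 42:
41^1 ≡ 41 (mod 49)
41^2 ≡ 15 (mod 49)
41^3 ≡ 27 (mod 49)
41^6 ≡ 43 (mod 49)
41^7 ≡ 48 (mod 49)
41^14 ≡ 1 (mod 49) ✓
The order of 41 is 14, so the subgroup it generates has 14 elements.
[(Z/49Z)^× : ⟨41⟩] = 42/14 = 3.

3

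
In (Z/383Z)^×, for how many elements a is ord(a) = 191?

190

φ(383) = 383 − 1 = 382 = 2 · 191.
Since (Z/383Z)^× is cyclic of order 382, the number of elements of order d is φ(d) when d | 382 and 0 otherwise.
191 | 382, and φ(191) = 191 − 1 = 190.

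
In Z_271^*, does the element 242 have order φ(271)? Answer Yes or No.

No

φ(271) = 271 − 1 = 270 = 2 · 3^3 · 5.
It suffices to check that the order of 242 is not a proper divisor of 270: compute 242^(270/q) for q ∈ {2, 3, 5}.
242^135 ≡ 1 (mod 271)  [q = 2: ≡ 1 ✗]
242^90 ≡ 1 (mod 271)  [q = 3: ≡ 1 ✗]
242^54 ≡ 1 (mod 271)  [q = 5: ≡ 1 ✗]
Since 242^135 ≡ 1, the order of 242 divides 135 < 270, so 242 is not a primitive root.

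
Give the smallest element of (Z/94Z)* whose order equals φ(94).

5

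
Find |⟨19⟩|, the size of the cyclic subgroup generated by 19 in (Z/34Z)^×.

By Lagrange's theorem, ord_34(19) divides φ(34) = φ(2)·φ(17) = 1·16 = 16 = 2^4.
Divisors of 16: 1, 2, 4, 8, 16.
Evaluate successive powers at the divisors of 16:
19^1 ≡ 19
19^2 ≡ 21
19^4 ≡ 33
19^8 ≡ 1
So ord_34(19) = 8.

8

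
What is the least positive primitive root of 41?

6

φ(41) = 41 − 1 = 40 = 2^3 · 5.
Test candidates g = 2, 3, … against the prime factors q ∈ {2, 5} of φ(41): g is a generator iff g^(40/q) ≢ 1 for every such q.
g = 2: 2^20 ≡ 1 — hits 1, so not a primitive root.
g = 3: 3^20 ≡ 40; 3^8 ≡ 1 — hits 1, so not a primitive root.
g = 4: 4^20 ≡ 1 — hits 1, so not a primitive root.
g = 5: 5^20 ≡ 1 — hits 1, so not a primitive root.
g = 6: 6^20 ≡ 40; 6^8 ≡ 10 — none is 1, so 6 is a primitive root.
Hence the least primitive root of 41 is 6.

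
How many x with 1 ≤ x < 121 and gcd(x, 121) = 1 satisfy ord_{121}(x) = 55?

φ(121) = φ(11^2) = 11·(11−1) = 110 = 2 · 5 · 11.
(Z/121Z)^× is cyclic (|G| = 110); a cyclic group of order m has exactly φ(d) elements of each order d | m, and none otherwise.
55 = 5 · 11 divides 110, and φ(55) = 40.

40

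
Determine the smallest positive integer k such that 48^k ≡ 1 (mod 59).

29

The order of 48 must divide φ(59) = 59 − 1 = 58 = 2 · 29.
Divisors of 58: 1, 2, 29, 58.
Test each divisor d:
48^1 ≡ 48 (mod 59)
48^2 ≡ 3 (mod 59)
48^29 ≡ 1 (mod 59) ✓
So ord_59(48) = 29.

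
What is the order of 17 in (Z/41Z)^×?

40

Since 17 ∈ (Z/41Z)^×, its order divides φ(41) = 41 − 1 = 40 = 2^3 · 5.
Divisors of 40: 1, 2, 4, 5, 8, 10, 20, 40.
Check 17^d mod 41 for each divisor in increasing order:
17^1 ≡ 17
17^2 ≡ 2
17^4 ≡ 4
17^5 ≡ 27
17^8 ≡ 16
17^10 ≡ 32
17^20 ≡ 40
17^40 ≡ 1
The smallest such exponent is 40, so the order of 17 is 40.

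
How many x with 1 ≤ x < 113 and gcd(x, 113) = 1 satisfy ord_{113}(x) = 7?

6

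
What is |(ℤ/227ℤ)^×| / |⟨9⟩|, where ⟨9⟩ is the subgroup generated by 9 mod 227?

The order of 9 must divide φ(227) = 227 − 1 = 226 = 2 · 113.
Divisors of 226: 1, 2, 113, 226.
Check 9^d mod 227 for each divisor in increasing order:
9^1 ≡ 9 (mod 227)
9^2 ≡ 81 (mod 227)
9^113 ≡ 1 (mod 227) ✓
So ord_227(9) = 113, hence |⟨9⟩| = 113.
[(Z/227Z)^× : ⟨9⟩] = 226/113 = 2.

2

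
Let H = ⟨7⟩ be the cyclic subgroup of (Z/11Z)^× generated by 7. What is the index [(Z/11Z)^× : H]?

1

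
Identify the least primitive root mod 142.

7

φ(142) = φ(2)·φ(71) = 1·70 = 70 = 2 · 5 · 7.
Test candidates g = 2, 3, … against the prime factors q ∈ {2, 5, 7} of φ(142): g is a generator iff g^(70/q) ≢ 1 for every such q.
g = 2: gcd(2, 142) = 2 > 1, not a unit — skip.
g = 3: 3^35 ≡ 1 — hits 1, so not a primitive root.
g = 4: gcd(4, 142) = 2 > 1, not a unit — skip.
g = 5: 5^35 ≡ 1 — hits 1, so not a primitive root.
g = 6: gcd(6, 142) = 2 > 1, not a unit — skip.
g = 7: 7^35 ≡ 141; 7^14 ≡ 125; 7^10 ≡ 45 — none is 1, so 7 is a primitive root.
So 7 is the smallest generator of (Z/142Z)^×.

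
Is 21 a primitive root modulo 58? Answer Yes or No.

Yes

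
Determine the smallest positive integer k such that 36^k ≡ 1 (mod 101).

The order of 36 must divide φ(101) = 101 − 1 = 100 = 2^2 · 5^2.
Divisors of 100: 1, 2, 4, 5, 10, 20, 25, 50, 100.
Check 36^d mod 101 for each divisor in increasing order:
36^1 ≡ 36 (mod 101)
36^2 ≡ 84 (mod 101)
36^4 ≡ 87 (mod 101)
36^5 ≡ 1 (mod 101) ✓
Therefore the multiplicative order of 36 modulo 101 is 5.

5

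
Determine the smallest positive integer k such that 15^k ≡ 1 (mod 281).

The order of 15 must divide φ(281) = 281 − 1 = 280 = 2^3 · 5 · 7.
Divisors of 280: 1, 2, 4, 5, 7, 8, 10, 14, 20, 28, 35, 40, 56, 70, 140, 280.
Compute 15^d (mod 281) for the divisors d until we hit 1:
15^1 ≡ 15 (mod 281)
15^2 ≡ 225 (mod 281)
15^4 ≡ 45 (mod 281)
15^5 ≡ 113 (mod 281)
15^7 ≡ 135 (mod 281)
15^8 ≡ 58 (mod 281)
15^10 ≡ 124 (mod 281)
15^14 ≡ 241 (mod 281)
15^20 ≡ 202 (mod 281)
15^28 ≡ 195 (mod 281)
15^35 ≡ 192 (mod 281)
15^40 ≡ 59 (mod 281)
15^56 ≡ 90 (mod 281)
15^70 ≡ 53 (mod 281)
15^140 ≡ 280 (mod 281)
15^280 ≡ 1 (mod 281) ✓
Hence ord(15) = 280.

280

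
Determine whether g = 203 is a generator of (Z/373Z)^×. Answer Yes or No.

No

φ(373) = 373 − 1 = 372 = 2^2 · 3 · 31.
Test 203^(372/q) mod 373 for each prime factor q of 372:
203^186 ≡ 1 (mod 373)  [q = 2: ≡ 1 ✗]
203^124 ≡ 88 (mod 373)  [q = 3: ≢ 1 ✓]
203^12 ≡ 75 (mod 373)  [q = 31: ≢ 1 ✓]
The check at q = 2 fails, so 203 generates a proper subgroup.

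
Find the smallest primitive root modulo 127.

3

φ(127) = 127 − 1 = 126 = 2 · 3^2 · 7.
Test candidates g = 2, 3, … against the prime factors q ∈ {2, 3, 7} of φ(127): g is a generator iff g^(126/q) ≢ 1 for every such q.
g = 2: 2^63 ≡ 1 — hits 1, so not a primitive root.
g = 3: 3^63 ≡ 126; 3^42 ≡ 107; 3^18 ≡ 4 — none is 1, so 3 is a primitive root.
Hence the least primitive root of 127 is 3.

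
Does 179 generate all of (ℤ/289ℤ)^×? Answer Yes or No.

φ(289) = φ(17^2) = 17·(17−1) = 272 = 2^4 · 17.
An element g generates (Z/289Z)^× iff g^(272/q) ≢ 1 (mod 289) for each prime q ∈ {2, 17}.
179^136 ≡ 1 (mod 289)  [q = 2: ≡ 1 ✗]
179^16 ≡ 1 (mod 289)  [q = 17: ≡ 1 ✗]
179^136 ≡ 1 shows ord(179) | 136, strictly less than φ(289); not a primitive root.

No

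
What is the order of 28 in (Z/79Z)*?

The order of 28 must divide φ(79) = 79 − 1 = 78 = 2 · 3 · 13.
Divisors of 78: 1, 2, 3, 6, 13, 26, 39, 78.
Check 28^d mod 79 for each divisor in increasing order:
28^1 ≡ 28
28^2 ≡ 73
28^3 ≡ 69
28^6 ≡ 21
28^13 ≡ 24
28^26 ≡ 23
28^39 ≡ 78
28^78 ≡ 1
Hence ord(28) = 78.

78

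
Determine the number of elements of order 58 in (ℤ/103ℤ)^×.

0

φ(103) = 103 − 1 = 102 = 2 · 3 · 17.
In a cyclic group of order 102, there are φ(d) elements of order d for each divisor d of 102, and zero for non-divisors.
58 does not divide 102, so no element of (Z/103Z)^× has order 58.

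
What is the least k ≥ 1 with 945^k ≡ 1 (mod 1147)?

Since 945 ∈ (Z/1147Z)^×, its order divides φ(1147) = φ(31·37) = (31−1)·(37−1) = 30·36 = 1080 = 2^3 · 3^3 · 5.
Divisors of 1080: 1, 2, 3, 4, 5, 6, 8, 9, 10, 12, 15, 18, 20, 24, 27, 30, 36, 40, 45, 54, 60, 72, 90, 108, 120, 135, 180, 216, 270, 360, 540, 1080.
Compute 945^d (mod 1147) for the divisors d until we hit 1:
945^1 ≡ 945 (mod 1147)
945^2 ≡ 659 (mod 1147)
945^3 ≡ 1081 (mod 1147)
945^4 ≡ 715 (mod 1147)
945^5 ≡ 92 (mod 1147)
945^6 ≡ 915 (mod 1147)
945^8 ≡ 810 (mod 1147)
945^9 ≡ 401 (mod 1147)
945^10 ≡ 435 (mod 1147)
945^12 ≡ 1062 (mod 1147)
945^15 ≡ 1022 (mod 1147)
945^18 ≡ 221 (mod 1147)
945^20 ≡ 1117 (mod 1147)
945^24 ≡ 343 (mod 1147)
945^27 ≡ 302 (mod 1147)
945^30 ≡ 714 (mod 1147)
945^36 ≡ 667 (mod 1147)
945^40 ≡ 900 (mod 1147)
945^45 ≡ 216 (mod 1147)
945^54 ≡ 591 (mod 1147)
945^60 ≡ 528 (mod 1147)
945^72 ≡ 1000 (mod 1147)
945^90 ≡ 776 (mod 1147)
945^108 ≡ 593 (mod 1147)
945^120 ≡ 63 (mod 1147)
945^135 ≡ 154 (mod 1147)
945^180 ≡ 1 (mod 1147) ✓
Hence ord(945) = 180.

180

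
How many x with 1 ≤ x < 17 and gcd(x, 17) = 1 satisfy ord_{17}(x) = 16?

8

φ(17) = 17 − 1 = 16 = 2^4.
Since (Z/17Z)^× is cyclic of order 16, the number of elements of order d is φ(d) when d | 16 and 0 otherwise.
16 = 2^4 divides 16, and φ(16) = 8.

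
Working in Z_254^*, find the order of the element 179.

9

Since 179 ∈ (Z/254Z)^×, its order divides φ(254) = φ(2)·φ(127) = 1·126 = 126 = 2 · 3^2 · 7.
Divisors of 126: 1, 2, 3, 6, 7, 9, 14, 18, 21, 42, 63, 126.
Evaluate successive powers at the divisors of 126:
179^1 ≡ 179 (mod 254)
179^2 ≡ 37 (mod 254)
179^3 ≡ 19 (mod 254)
179^6 ≡ 107 (mod 254)
179^7 ≡ 103 (mod 254)
179^9 ≡ 1 (mod 254) ✓
So ord_254(179) = 9.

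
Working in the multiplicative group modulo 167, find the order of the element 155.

166

By Lagrange's theorem, ord_167(155) divides φ(167) = 167 − 1 = 166 = 2 · 83.
Divisors of 166: 1, 2, 83, 166.
Test each divisor d:
155^1 ≡ 155 (mod 167)
155^2 ≡ 144 (mod 167)
155^83 ≡ 166 (mod 167)
155^166 ≡ 1 (mod 167) ✓
Therefore the multiplicative order of 155 modulo 167 is 166.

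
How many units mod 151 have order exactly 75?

40

φ(151) = 151 − 1 = 150 = 2 · 3 · 5^2.
In a cyclic group of order 150, there are φ(d) elements of order d for each divisor d of 150, and zero for non-divisors.
75 = 3 · 5^2 divides 150, and φ(75) = 40.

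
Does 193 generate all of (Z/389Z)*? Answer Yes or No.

No

φ(389) = 389 − 1 = 388 = 2^2 · 97.
An element g generates (Z/389Z)^× iff g^(388/q) ≢ 1 (mod 389) for each prime q ∈ {2, 97}.
193^194 ≡ 1 (mod 389)  [q = 2: ≡ 1 ✗]
193^4 ≡ 78 (mod 389)  [q = 97: ≢ 1 ✓]
Since 193^194 ≡ 1, the order of 193 divides 194 < 388, so 193 is not a primitive root.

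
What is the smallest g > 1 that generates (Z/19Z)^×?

φ(19) = 19 − 1 = 18 = 2 · 3^2.
Test candidates g = 2, 3, … against the prime factors q ∈ {2, 3} of φ(19): g is a generator iff g^(18/q) ≢ 1 for every such q.
g = 2: 2^9 ≡ 18; 2^6 ≡ 7 — none is 1, so 2 is a primitive root.
So 2 is the smallest generator of (Z/19Z)^×.

2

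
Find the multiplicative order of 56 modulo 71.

70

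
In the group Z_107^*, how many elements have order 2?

φ(107) = 107 − 1 = 106 = 2 · 53.
(Z/107Z)^× is cyclic (|G| = 106); a cyclic group of order m has exactly φ(d) elements of each order d | m, and none otherwise.
2 | 106, and φ(2) = 2 − 1 = 1.

1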